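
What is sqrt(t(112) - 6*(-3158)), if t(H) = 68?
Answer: 2*sqrt(4754) ≈ 137.90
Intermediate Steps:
sqrt(t(112) - 6*(-3158)) = sqrt(68 - 6*(-3158)) = sqrt(68 + 18948) = sqrt(19016) = 2*sqrt(4754)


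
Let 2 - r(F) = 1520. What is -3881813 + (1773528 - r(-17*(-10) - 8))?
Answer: -2106767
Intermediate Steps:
r(F) = -1518 (r(F) = 2 - 1*1520 = 2 - 1520 = -1518)
-3881813 + (1773528 - r(-17*(-10) - 8)) = -3881813 + (1773528 - 1*(-1518)) = -3881813 + (1773528 + 1518) = -3881813 + 1775046 = -2106767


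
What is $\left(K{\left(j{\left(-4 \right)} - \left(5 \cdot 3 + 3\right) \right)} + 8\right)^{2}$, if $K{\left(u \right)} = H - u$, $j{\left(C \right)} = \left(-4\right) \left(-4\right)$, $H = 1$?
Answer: $121$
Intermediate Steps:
$j{\left(C \right)} = 16$
$K{\left(u \right)} = 1 - u$
$\left(K{\left(j{\left(-4 \right)} - \left(5 \cdot 3 + 3\right) \right)} + 8\right)^{2} = \left(\left(1 - \left(16 - \left(5 \cdot 3 + 3\right)\right)\right) + 8\right)^{2} = \left(\left(1 - \left(16 - \left(15 + 3\right)\right)\right) + 8\right)^{2} = \left(\left(1 - \left(16 - 18\right)\right) + 8\right)^{2} = \left(\left(1 - -2\right) + 8\right)^{2} = \left(\left(1 + 2\right) + 8\right)^{2} = \left(3 + 8\right)^{2} = 11^{2} = 121$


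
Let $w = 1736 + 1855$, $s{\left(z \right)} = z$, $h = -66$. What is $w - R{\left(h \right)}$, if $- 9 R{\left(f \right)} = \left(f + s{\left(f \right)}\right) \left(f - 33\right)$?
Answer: $5043$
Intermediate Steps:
$w = 3591$
$R{\left(f \right)} = - \frac{2 f \left(-33 + f\right)}{9}$ ($R{\left(f \right)} = - \frac{\left(f + f\right) \left(f - 33\right)}{9} = - \frac{2 f \left(-33 + f\right)}{9}$)
$w - R{\left(h \right)} = 3591 - \frac{2}{9} \left(-66\right) \left(33 - -66\right) = 3591 - \frac{2}{9} \left(-66\right) \left(33 + 66\right) = 3591 - \frac{2}{9} \left(-66\right) 99 = 3591 - -1452 = 3591 + 1452 = 5043$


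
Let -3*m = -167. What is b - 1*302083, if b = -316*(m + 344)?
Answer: -1285133/3 ≈ -4.2838e+5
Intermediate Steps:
m = 167/3 (m = -⅓*(-167) = 167/3 ≈ 55.667)
b = -378884/3 (b = -316*(167/3 + 344) = -316*1199/3 = -378884/3 ≈ -1.2629e+5)
b - 1*302083 = -378884/3 - 1*302083 = -378884/3 - 302083 = -1285133/3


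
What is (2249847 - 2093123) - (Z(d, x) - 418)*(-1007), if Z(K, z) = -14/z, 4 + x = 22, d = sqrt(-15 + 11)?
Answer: -2384867/9 ≈ -2.6499e+5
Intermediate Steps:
d = 2*I (d = sqrt(-4) = 2*I ≈ 2.0*I)
x = 18 (x = -4 + 22 = 18)
(2249847 - 2093123) - (Z(d, x) - 418)*(-1007) = (2249847 - 2093123) - (-14/18 - 418)*(-1007) = 156724 - (-14*1/18 - 418)*(-1007) = 156724 - (-7/9 - 418)*(-1007) = 156724 - (-3769)*(-1007)/9 = 156724 - 1*3795383/9 = 156724 - 3795383/9 = -2384867/9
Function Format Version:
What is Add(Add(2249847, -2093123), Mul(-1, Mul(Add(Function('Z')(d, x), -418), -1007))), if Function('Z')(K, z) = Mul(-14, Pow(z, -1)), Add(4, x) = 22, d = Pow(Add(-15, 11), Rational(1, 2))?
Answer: Rational(-2384867, 9) ≈ -2.6499e+5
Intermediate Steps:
d = Mul(2, I) (d = Pow(-4, Rational(1, 2)) = Mul(2, I) ≈ Mul(2.0000, I))
x = 18 (x = Add(-4, 22) = 18)
Add(Add(2249847, -2093123), Mul(-1, Mul(Add(Function('Z')(d, x), -418), -1007))) = Add(Add(2249847, -2093123), Mul(-1, Mul(Add(Mul(-14, Pow(18, -1)), -418), -1007))) = Add(156724, Mul(-1, Mul(Add(Mul(-14, Rational(1, 18)), -418), -1007))) = Add(156724, Mul(-1, Mul(Add(Rational(-7, 9), -418), -1007))) = Add(156724, Mul(-1, Mul(Rational(-3769, 9), -1007))) = Add(156724, Mul(-1, Rational(3795383, 9))) = Add(156724, Rational(-3795383, 9)) = Rational(-2384867, 9)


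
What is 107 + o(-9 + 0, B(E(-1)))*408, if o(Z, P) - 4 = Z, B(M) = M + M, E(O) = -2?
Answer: -1933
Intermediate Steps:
B(M) = 2*M
o(Z, P) = 4 + Z
107 + o(-9 + 0, B(E(-1)))*408 = 107 + (4 + (-9 + 0))*408 = 107 + (4 - 9)*408 = 107 - 5*408 = 107 - 2040 = -1933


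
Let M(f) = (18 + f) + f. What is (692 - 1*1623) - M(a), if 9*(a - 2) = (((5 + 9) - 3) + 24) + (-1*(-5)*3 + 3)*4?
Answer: -8791/9 ≈ -976.78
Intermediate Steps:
a = 125/9 (a = 2 + ((((5 + 9) - 3) + 24) + (-1*(-5)*3 + 3)*4)/9 = 2 + (((14 - 3) + 24) + (5*3 + 3)*4)/9 = 2 + ((11 + 24) + (15 + 3)*4)/9 = 2 + (35 + 18*4)/9 = 2 + (35 + 72)/9 = 2 + (1/9)*107 = 2 + 107/9 = 125/9 ≈ 13.889)
M(f) = 18 + 2*f
(692 - 1*1623) - M(a) = (692 - 1*1623) - (18 + 2*(125/9)) = (692 - 1623) - (18 + 250/9) = -931 - 1*412/9 = -931 - 412/9 = -8791/9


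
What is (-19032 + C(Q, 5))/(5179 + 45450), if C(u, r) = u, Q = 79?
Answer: -18953/50629 ≈ -0.37435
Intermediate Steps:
(-19032 + C(Q, 5))/(5179 + 45450) = (-19032 + 79)/(5179 + 45450) = -18953/50629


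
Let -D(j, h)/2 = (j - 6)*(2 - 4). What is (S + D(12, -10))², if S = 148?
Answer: 29584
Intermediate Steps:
D(j, h) = -24 + 4*j (D(j, h) = -2*(j - 6)*(2 - 4) = -2*(-6 + j)*(-2) = -2*(12 - 2*j) = -24 + 4*j)
(S + D(12, -10))² = (148 + (-24 + 4*12))² = (148 + (-24 + 48))² = (148 + 24)² = 172² = 29584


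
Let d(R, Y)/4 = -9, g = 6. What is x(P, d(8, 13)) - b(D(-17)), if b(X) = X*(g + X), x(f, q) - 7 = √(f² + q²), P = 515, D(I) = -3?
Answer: 16 + √266521 ≈ 532.26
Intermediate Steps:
d(R, Y) = -36 (d(R, Y) = 4*(-9) = -36)
x(f, q) = 7 + √(f² + q²)
b(X) = X*(6 + X)
x(P, d(8, 13)) - b(D(-17)) = (7 + √(515² + (-36)²)) - (-3)*(6 - 3) = (7 + √(265225 + 1296)) - (-3)*3 = (7 + √266521) - 1*(-9) = (7 + √266521) + 9 = 16 + √266521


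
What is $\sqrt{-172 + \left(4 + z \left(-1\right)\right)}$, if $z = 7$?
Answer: $5 i \sqrt{7} \approx 13.229 i$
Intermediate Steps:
$\sqrt{-172 + \left(4 + z \left(-1\right)\right)} = \sqrt{-172 + \left(4 + 7 \left(-1\right)\right)} = \sqrt{-172 + \left(4 - 7\right)} = \sqrt{-172 - 3} = \sqrt{-175} = 5 i \sqrt{7}$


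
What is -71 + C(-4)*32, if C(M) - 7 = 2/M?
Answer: 137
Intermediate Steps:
C(M) = 7 + 2/M
-71 + C(-4)*32 = -71 + (7 + 2/(-4))*32 = -71 + (7 + 2*(-1/4))*32 = -71 + (7 - 1/2)*32 = -71 + (13/2)*32 = -71 + 208 = 137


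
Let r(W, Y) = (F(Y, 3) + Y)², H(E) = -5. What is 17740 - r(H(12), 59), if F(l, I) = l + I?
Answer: 3099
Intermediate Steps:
F(l, I) = I + l
r(W, Y) = (3 + 2*Y)² (r(W, Y) = ((3 + Y) + Y)² = (3 + 2*Y)²)
17740 - r(H(12), 59) = 17740 - (3 + 2*59)² = 17740 - (3 + 118)² = 17740 - 1*121² = 17740 - 1*14641 = 17740 - 14641 = 3099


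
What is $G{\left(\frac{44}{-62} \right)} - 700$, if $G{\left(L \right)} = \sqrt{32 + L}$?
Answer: $-700 + \frac{\sqrt{30070}}{31} \approx -694.41$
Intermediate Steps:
$G{\left(\frac{44}{-62} \right)} - 700 = \sqrt{32 + \frac{44}{-62}} - 700 = \sqrt{32 + 44 \left(- \frac{1}{62}\right)} - 700 = \sqrt{32 - \frac{22}{31}} - 700 = \sqrt{\frac{970}{31}} - 700 = \frac{\sqrt{30070}}{31} - 700 = -700 + \frac{\sqrt{30070}}{31}$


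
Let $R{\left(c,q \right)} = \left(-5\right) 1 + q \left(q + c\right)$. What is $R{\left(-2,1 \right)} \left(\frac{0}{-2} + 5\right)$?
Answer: $-30$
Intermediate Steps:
$R{\left(c,q \right)} = -5 + q \left(c + q\right)$
$R{\left(-2,1 \right)} \left(\frac{0}{-2} + 5\right) = \left(-5 + 1^{2} - 2\right) \left(\frac{0}{-2} + 5\right) = \left(-5 + 1 - 2\right) \left(0 \left(- \frac{1}{2}\right) + 5\right) = - 6 \left(0 + 5\right) = \left(-6\right) 5 = -30$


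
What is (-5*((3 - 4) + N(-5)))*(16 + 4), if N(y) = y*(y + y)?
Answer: -4900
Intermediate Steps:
N(y) = 2*y² (N(y) = y*(2*y) = 2*y²)
(-5*((3 - 4) + N(-5)))*(16 + 4) = (-5*((3 - 4) + 2*(-5)²))*(16 + 4) = -5*(-1 + 2*25)*20 = -5*(-1 + 50)*20 = -5*49*20 = -245*20 = -4900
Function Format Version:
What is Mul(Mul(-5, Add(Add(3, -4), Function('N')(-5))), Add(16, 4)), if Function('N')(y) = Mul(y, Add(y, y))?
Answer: -4900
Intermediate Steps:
Function('N')(y) = Mul(2, Pow(y, 2)) (Function('N')(y) = Mul(y, Mul(2, y)) = Mul(2, Pow(y, 2)))
Mul(Mul(-5, Add(Add(3, -4), Function('N')(-5))), Add(16, 4)) = Mul(Mul(-5, Add(Add(3, -4), Mul(2, Pow(-5, 2)))), Add(16, 4)) = Mul(Mul(-5, Add(-1, Mul(2, 25))), 20) = Mul(Mul(-5, Add(-1, 50)), 20) = Mul(Mul(-5, 49), 20) = Mul(-245, 20) = -4900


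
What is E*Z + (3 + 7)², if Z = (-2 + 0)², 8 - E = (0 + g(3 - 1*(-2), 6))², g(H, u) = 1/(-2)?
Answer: 131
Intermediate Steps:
g(H, u) = -½
E = 31/4 (E = 8 - (0 - ½)² = 8 - (-½)² = 8 - 1*¼ = 8 - ¼ = 31/4 ≈ 7.7500)
Z = 4 (Z = (-2)² = 4)
E*Z + (3 + 7)² = (31/4)*4 + (3 + 7)² = 31 + 10² = 31 + 100 = 131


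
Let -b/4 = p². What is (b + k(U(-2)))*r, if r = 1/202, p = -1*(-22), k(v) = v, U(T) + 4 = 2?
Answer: -969/101 ≈ -9.5941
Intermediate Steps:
U(T) = -2 (U(T) = -4 + 2 = -2)
p = 22
b = -1936 (b = -4*22² = -4*484 = -1936)
r = 1/202 ≈ 0.0049505
(b + k(U(-2)))*r = (-1936 - 2)*(1/202) = -1938*1/202 = -969/101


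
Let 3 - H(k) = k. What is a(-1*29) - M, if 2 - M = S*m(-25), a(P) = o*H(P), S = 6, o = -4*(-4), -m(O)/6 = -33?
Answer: 1698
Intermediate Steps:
H(k) = 3 - k
m(O) = 198 (m(O) = -6*(-33) = 198)
o = 16
a(P) = 48 - 16*P (a(P) = 16*(3 - P) = 48 - 16*P)
M = -1186 (M = 2 - 6*198 = 2 - 1*1188 = 2 - 1188 = -1186)
a(-1*29) - M = (48 - (-16)*29) - 1*(-1186) = (48 - 16*(-29)) + 1186 = (48 + 464) + 1186 = 512 + 1186 = 1698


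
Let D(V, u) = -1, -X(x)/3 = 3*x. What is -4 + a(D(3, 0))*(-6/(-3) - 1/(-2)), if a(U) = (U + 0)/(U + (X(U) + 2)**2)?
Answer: -193/48 ≈ -4.0208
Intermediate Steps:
X(x) = -9*x
a(U) = U/(U + (2 - 9*U)**2) (a(U) = (U + 0)/(U + (-9*U + 2)**2) = U/(U + (2 - 9*U)**2))
-4 + a(D(3, 0))*(-6/(-3) - 1/(-2)) = -4 + (-1/(-1 + (-2 + 9*(-1))**2))*(-6/(-3) - 1/(-2)) = -4 + (-1/(-1 + (-2 - 9)**2))*(-6*(-1/3) - 1*(-1/2)) = -4 + (-1/(-1 + (-11)**2))*(2 + 1/2) = -4 - 1/(-1 + 121)*(5/2) = -4 - 1/120*(5/2) = -4 - 1*1/120*(5/2) = -4 - 1/120*5/2 = -4 - 1/48 = -193/48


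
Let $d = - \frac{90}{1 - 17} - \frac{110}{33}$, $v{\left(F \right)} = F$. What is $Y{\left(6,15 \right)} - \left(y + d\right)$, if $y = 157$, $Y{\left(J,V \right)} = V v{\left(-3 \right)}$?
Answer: $- \frac{4903}{24} \approx -204.29$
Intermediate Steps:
$Y{\left(J,V \right)} = - 3 V$ ($Y{\left(J,V \right)} = V \left(-3\right) = - 3 V$)
$d = \frac{55}{24}$ ($d = - \frac{90}{-16} - \frac{10}{3} = \left(-90\right) \left(- \frac{1}{16}\right) - \frac{10}{3} = \frac{45}{8} - \frac{10}{3} = \frac{55}{24} \approx 2.2917$)
$Y{\left(6,15 \right)} - \left(y + d\right) = \left(-3\right) 15 - \left(157 + \frac{55}{24}\right) = -45 - \frac{3823}{24} = - \frac{4903}{24}$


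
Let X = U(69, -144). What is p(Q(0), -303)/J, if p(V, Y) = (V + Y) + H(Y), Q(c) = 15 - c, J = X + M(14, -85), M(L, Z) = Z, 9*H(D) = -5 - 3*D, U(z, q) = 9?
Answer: 422/171 ≈ 2.4678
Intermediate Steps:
H(D) = -5/9 - D/3 (H(D) = (-5 - 3*D)/9 = -5/9 - D/3)
X = 9
J = -76 (J = 9 - 85 = -76)
p(V, Y) = -5/9 + V + 2*Y/3 (p(V, Y) = (V + Y) + (-5/9 - Y/3) = -5/9 + V + 2*Y/3)
p(Q(0), -303)/J = (-5/9 + (15 - 1*0) + (⅔)*(-303))/(-76) = (-5/9 + (15 + 0) - 202)*(-1/76) = (-5/9 + 15 - 202)*(-1/76) = -1688/9*(-1/76) = 422/171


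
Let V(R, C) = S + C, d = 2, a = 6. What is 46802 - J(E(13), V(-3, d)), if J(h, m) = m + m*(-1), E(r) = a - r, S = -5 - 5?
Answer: 46802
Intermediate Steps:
S = -10
V(R, C) = -10 + C
E(r) = 6 - r
J(h, m) = 0 (J(h, m) = m - m = 0)
46802 - J(E(13), V(-3, d)) = 46802 - 1*0 = 46802 + 0 = 46802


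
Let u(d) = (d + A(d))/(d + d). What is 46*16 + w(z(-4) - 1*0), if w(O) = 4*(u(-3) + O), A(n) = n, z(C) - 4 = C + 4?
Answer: 756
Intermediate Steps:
z(C) = 8 + C (z(C) = 4 + (C + 4) = 4 + (4 + C) = 8 + C)
u(d) = 1 (u(d) = (d + d)/(d + d) = (2*d)/((2*d)) = (2*d)*(1/(2*d)) = 1)
w(O) = 4 + 4*O (w(O) = 4*(1 + O) = 4 + 4*O)
46*16 + w(z(-4) - 1*0) = 46*16 + (4 + 4*((8 - 4) - 1*0)) = 736 + (4 + 4*(4 + 0)) = 736 + (4 + 4*4) = 736 + (4 + 16) = 736 + 20 = 756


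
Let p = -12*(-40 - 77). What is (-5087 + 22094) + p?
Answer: 18411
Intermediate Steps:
p = 1404 (p = -12*(-117) = 1404)
(-5087 + 22094) + p = (-5087 + 22094) + 1404 = 17007 + 1404 = 18411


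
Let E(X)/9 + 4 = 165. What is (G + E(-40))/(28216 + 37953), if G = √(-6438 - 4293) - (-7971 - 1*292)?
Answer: 9712/66169 + 7*I*√219/66169 ≈ 0.14678 + 0.0015655*I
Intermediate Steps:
E(X) = 1449 (E(X) = -36 + 9*165 = -36 + 1485 = 1449)
G = 8263 + 7*I*√219 (G = √(-10731) - (-7971 - 292) = 7*I*√219 - 1*(-8263) = 7*I*√219 + 8263 = 8263 + 7*I*√219 ≈ 8263.0 + 103.59*I)
(G + E(-40))/(28216 + 37953) = ((8263 + 7*I*√219) + 1449)/(28216 + 37953) = (9712 + 7*I*√219)/66169 = (9712 + 7*I*√219)*(1/66169) = 9712/66169 + 7*I*√219/66169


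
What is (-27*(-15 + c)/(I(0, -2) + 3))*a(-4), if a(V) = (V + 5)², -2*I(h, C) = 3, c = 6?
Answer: 162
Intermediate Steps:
I(h, C) = -3/2 (I(h, C) = -½*3 = -3/2)
a(V) = (5 + V)²
(-27*(-15 + c)/(I(0, -2) + 3))*a(-4) = (-27*(-15 + 6)/(-3/2 + 3))*(5 - 4)² = -(-243)/3/2*1² = -(-243)*2/3*1 = -27*(-6)*1 = 162*1 = 162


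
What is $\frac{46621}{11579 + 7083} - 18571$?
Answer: $- \frac{346525381}{18662} \approx -18569.0$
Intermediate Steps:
$\frac{46621}{11579 + 7083} - 18571 = \frac{46621}{18662} - 18571 = - \frac{346525381}{18662}$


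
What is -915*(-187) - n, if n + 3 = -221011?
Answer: 392119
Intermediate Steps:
n = -221014 (n = -3 - 221011 = -221014)
-915*(-187) - n = -915*(-187) - 1*(-221014) = 171105 + 221014 = 392119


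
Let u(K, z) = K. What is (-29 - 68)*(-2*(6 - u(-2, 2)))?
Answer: 1552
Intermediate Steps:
(-29 - 68)*(-2*(6 - u(-2, 2))) = (-29 - 68)*(-2*(6 - 1*(-2))) = -(-194)*(6 + 2) = -(-194)*8 = -97*(-16) = 1552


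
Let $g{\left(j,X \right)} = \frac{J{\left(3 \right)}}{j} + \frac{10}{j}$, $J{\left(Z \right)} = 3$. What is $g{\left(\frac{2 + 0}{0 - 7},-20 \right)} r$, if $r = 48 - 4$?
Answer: $-2002$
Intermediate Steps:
$g{\left(j,X \right)} = \frac{13}{j}$ ($g{\left(j,X \right)} = \frac{3}{j} + \frac{10}{j} = \frac{13}{j}$)
$r = 44$
$g{\left(\frac{2 + 0}{0 - 7},-20 \right)} r = \frac{13}{\left(2 + 0\right) \frac{1}{0 - 7}} \cdot 44 = \frac{13}{2 \frac{1}{-7}} \cdot 44 = \frac{13}{2 \left(- \frac{1}{7}\right)} 44 = \frac{13}{- \frac{2}{7}} \cdot 44 = 13 \left(- \frac{7}{2}\right) 44 = \left(- \frac{91}{2}\right) 44 = -2002$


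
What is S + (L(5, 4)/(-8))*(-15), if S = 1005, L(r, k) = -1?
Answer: 8025/8 ≈ 1003.1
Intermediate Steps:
S + (L(5, 4)/(-8))*(-15) = 1005 + (-1/(-8))*(-15) = 1005 - 1/8*(-1)*(-15) = 1005 + (1/8)*(-15) = 1005 - 15/8 = 8025/8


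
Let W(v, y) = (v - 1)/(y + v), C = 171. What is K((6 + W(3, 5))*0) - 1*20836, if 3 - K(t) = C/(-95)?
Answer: -104156/5 ≈ -20831.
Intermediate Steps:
W(v, y) = (-1 + v)/(v + y)
K(t) = 24/5 (K(t) = 3 - 171/(-95) = 3 - 171*(-1)/95 = 3 - 1*(-9/5) = 3 + 9/5 = 24/5)
K((6 + W(3, 5))*0) - 1*20836 = 24/5 - 1*20836 = 24/5 - 20836 = -104156/5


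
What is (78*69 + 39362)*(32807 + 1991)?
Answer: 1557001712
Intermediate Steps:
(78*69 + 39362)*(32807 + 1991) = (5382 + 39362)*34798 = 44744*34798 = 1557001712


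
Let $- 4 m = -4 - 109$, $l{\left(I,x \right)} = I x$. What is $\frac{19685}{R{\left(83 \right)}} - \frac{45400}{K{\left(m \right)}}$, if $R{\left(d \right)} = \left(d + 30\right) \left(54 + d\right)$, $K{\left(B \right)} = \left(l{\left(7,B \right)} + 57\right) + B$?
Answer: $- \frac{697266545}{4381123} \approx -159.15$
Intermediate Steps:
$m = \frac{113}{4}$ ($m = - \frac{-4 - 109}{4} = \left(- \frac{1}{4}\right) \left(-113\right) = \frac{113}{4} \approx 28.25$)
$K{\left(B \right)} = 57 + 8 B$ ($K{\left(B \right)} = \left(7 B + 57\right) + B = \left(57 + 7 B\right) + B = 57 + 8 B$)
$R{\left(d \right)} = \left(30 + d\right) \left(54 + d\right)$
$\frac{19685}{R{\left(83 \right)}} - \frac{45400}{K{\left(m \right)}} = \frac{19685}{1620 + 83^{2} + 84 \cdot 83} - \frac{45400}{57 + 8 \cdot \frac{113}{4}} = \frac{19685}{1620 + 6889 + 6972} - \frac{45400}{57 + 226} = \frac{19685}{15481} - \frac{45400}{283} = - \frac{697266545}{4381123}$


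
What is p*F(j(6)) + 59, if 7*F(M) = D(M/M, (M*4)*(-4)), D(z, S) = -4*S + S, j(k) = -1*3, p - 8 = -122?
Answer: 16829/7 ≈ 2404.1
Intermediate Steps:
p = -114 (p = 8 - 122 = -114)
j(k) = -3
D(z, S) = -3*S
F(M) = 48*M/7 (F(M) = (-3*M*4*(-4))/7 = (-3*4*M*(-4))/7 = (-(-48)*M)/7 = (48*M)/7 = 48*M/7)
p*F(j(6)) + 59 = -5472*(-3)/7 + 59 = -114*(-144/7) + 59 = 16416/7 + 59 = 16829/7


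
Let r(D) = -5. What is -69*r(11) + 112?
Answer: 457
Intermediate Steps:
-69*r(11) + 112 = -69*(-5) + 112 = 345 + 112 = 457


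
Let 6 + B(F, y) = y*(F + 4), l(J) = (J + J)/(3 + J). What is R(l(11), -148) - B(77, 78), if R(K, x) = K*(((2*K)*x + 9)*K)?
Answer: -2551369/343 ≈ -7438.4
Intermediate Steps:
l(J) = 2*J/(3 + J) (l(J) = (2*J)/(3 + J) = 2*J/(3 + J))
B(F, y) = -6 + y*(4 + F) (B(F, y) = -6 + y*(F + 4) = -6 + y*(4 + F))
R(K, x) = K²*(9 + 2*K*x) (R(K, x) = K*((2*K*x + 9)*K) = K*((9 + 2*K*x)*K) = K*(K*(9 + 2*K*x)) = K²*(9 + 2*K*x))
R(l(11), -148) - B(77, 78) = (2*11/(3 + 11))²*(9 + 2*(2*11/(3 + 11))*(-148)) - (-6 + 4*78 + 77*78) = (2*11/14)²*(9 + 2*(2*11/14)*(-148)) - (-6 + 312 + 6006) = (2*11*(1/14))²*(9 + 2*(2*11*(1/14))*(-148)) - 1*6312 = (11/7)²*(9 + 2*(11/7)*(-148)) - 6312 = 121*(9 - 3256/7)/49 - 6312 = (121/49)*(-3193/7) - 6312 = -386353/343 - 6312 = -2551369/343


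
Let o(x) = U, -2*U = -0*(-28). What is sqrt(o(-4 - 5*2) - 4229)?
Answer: I*sqrt(4229) ≈ 65.031*I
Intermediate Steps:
U = 0 (U = -(-1)*0*(-28)/2 = -(-1)*0/2 = -1/2*0 = 0)
o(x) = 0
sqrt(o(-4 - 5*2) - 4229) = sqrt(0 - 4229) = sqrt(-4229) = I*sqrt(4229)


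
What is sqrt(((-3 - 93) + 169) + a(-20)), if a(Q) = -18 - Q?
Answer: 5*sqrt(3) ≈ 8.6602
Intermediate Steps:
sqrt(((-3 - 93) + 169) + a(-20)) = sqrt(((-3 - 93) + 169) + (-18 - 1*(-20))) = sqrt((-96 + 169) + (-18 + 20)) = sqrt(73 + 2) = sqrt(75) = 5*sqrt(3)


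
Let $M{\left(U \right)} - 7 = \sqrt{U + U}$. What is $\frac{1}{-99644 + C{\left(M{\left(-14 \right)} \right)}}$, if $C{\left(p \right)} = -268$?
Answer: $- \frac{1}{99912} \approx -1.0009 \cdot 10^{-5}$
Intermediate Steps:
$M{\left(U \right)} = 7 + \sqrt{2} \sqrt{U}$ ($M{\left(U \right)} = 7 + \sqrt{U + U} = 7 + \sqrt{2 U} = 7 + \sqrt{2} \sqrt{U}$)
$\frac{1}{-99644 + C{\left(M{\left(-14 \right)} \right)}} = \frac{1}{-99644 - 268} = \frac{1}{-99912} = - \frac{1}{99912}$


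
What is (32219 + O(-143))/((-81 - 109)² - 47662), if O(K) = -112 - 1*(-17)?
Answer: -5354/1927 ≈ -2.7784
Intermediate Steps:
O(K) = -95 (O(K) = -112 + 17 = -95)
(32219 + O(-143))/((-81 - 109)² - 47662) = (32219 - 95)/((-81 - 109)² - 47662) = 32124/((-190)² - 47662) = 32124/(36100 - 47662) = 32124/(-11562) = 32124*(-1/11562) = -5354/1927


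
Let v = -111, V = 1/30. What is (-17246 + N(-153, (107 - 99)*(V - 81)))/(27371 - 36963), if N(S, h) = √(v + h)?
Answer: 8623/4796 - I*√170715/143880 ≈ 1.798 - 0.0028717*I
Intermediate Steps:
V = 1/30 ≈ 0.033333
N(S, h) = √(-111 + h)
(-17246 + N(-153, (107 - 99)*(V - 81)))/(27371 - 36963) = (-17246 + √(-111 + (107 - 99)*(1/30 - 81)))/(27371 - 36963) = (-17246 + √(-111 + 8*(-2429/30)))/(-9592) = (-17246 + √(-111 - 9716/15))*(-1/9592) = (-17246 + √(-11381/15))*(-1/9592) = (-17246 + I*√170715/15)*(-1/9592) = 8623/4796 - I*√170715/143880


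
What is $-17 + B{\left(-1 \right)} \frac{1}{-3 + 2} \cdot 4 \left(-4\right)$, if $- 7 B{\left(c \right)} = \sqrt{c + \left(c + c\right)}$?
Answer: $-17 - \frac{16 i \sqrt{3}}{7} \approx -17.0 - 3.959 i$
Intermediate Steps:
$B{\left(c \right)} = - \frac{\sqrt{3} \sqrt{c}}{7}$ ($B{\left(c \right)} = - \frac{\sqrt{c + \left(c + c\right)}}{7} = - \frac{\sqrt{c + 2 c}}{7} = - \frac{\sqrt{3 c}}{7} = - \frac{\sqrt{3} \sqrt{c}}{7}$)
$-17 + B{\left(-1 \right)} \frac{1}{-3 + 2} \cdot 4 \left(-4\right) = -17 + - \frac{\sqrt{3} \sqrt{-1}}{7} \frac{1}{-3 + 2} \cdot 4 \left(-4\right) = -17 + - \frac{\sqrt{3} i}{7} \frac{1}{-1} \cdot 4 \left(-4\right) = -17 + - \frac{i \sqrt{3}}{7} \left(-1\right) 4 \left(-4\right) = -17 + - \frac{i \sqrt{3}}{7} \left(\left(-4\right) \left(-4\right)\right) = -17 + - \frac{i \sqrt{3}}{7} \cdot 16 = -17 - \frac{16 i \sqrt{3}}{7}$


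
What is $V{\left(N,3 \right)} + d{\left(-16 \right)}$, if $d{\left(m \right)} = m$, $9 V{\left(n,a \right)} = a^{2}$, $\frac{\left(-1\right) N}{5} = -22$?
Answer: $-15$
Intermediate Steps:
$N = 110$ ($N = \left(-5\right) \left(-22\right) = 110$)
$V{\left(n,a \right)} = \frac{a^{2}}{9}$
$V{\left(N,3 \right)} + d{\left(-16 \right)} = \frac{3^{2}}{9} - 16 = \frac{1}{9} \cdot 9 - 16 = 1 - 16 = -15$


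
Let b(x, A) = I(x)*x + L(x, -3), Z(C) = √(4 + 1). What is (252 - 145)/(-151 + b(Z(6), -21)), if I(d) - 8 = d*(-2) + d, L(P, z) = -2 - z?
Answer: -3317/4741 - 856*√5/23705 ≈ -0.78039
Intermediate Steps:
I(d) = 8 - d (I(d) = 8 + (d*(-2) + d) = 8 + (-2*d + d) = 8 - d)
Z(C) = √5
b(x, A) = 1 + x*(8 - x) (b(x, A) = (8 - x)*x + (-2 - 1*(-3)) = x*(8 - x) + (-2 + 3) = x*(8 - x) + 1 = 1 + x*(8 - x))
(252 - 145)/(-151 + b(Z(6), -21)) = (252 - 145)/(-151 + (1 - √5*(-8 + √5))) = 107/(-150 - √5*(-8 + √5))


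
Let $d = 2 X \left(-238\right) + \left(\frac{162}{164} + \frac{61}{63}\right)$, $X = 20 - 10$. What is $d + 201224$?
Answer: $\frac{1014943129}{5166} \approx 1.9647 \cdot 10^{5}$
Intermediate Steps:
$X = 10$ ($X = 20 - 10 = 10$)
$d = - \frac{24580055}{5166}$ ($d = 2 \cdot 10 \left(-238\right) + \left(\frac{162}{164} + \frac{61}{63}\right) = 20 \left(-238\right) + \left(162 \cdot \frac{1}{164} + 61 \cdot \frac{1}{63}\right) = -4760 + \left(\frac{81}{82} + \frac{61}{63}\right) = -4760 + \frac{10105}{5166} = - \frac{24580055}{5166} \approx -4758.0$)
$d + 201224 = - \frac{24580055}{5166} + 201224 = \frac{1014943129}{5166}$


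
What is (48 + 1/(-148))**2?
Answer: 50452609/21904 ≈ 2303.4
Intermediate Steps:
(48 + 1/(-148))**2 = (48 - 1/148)**2 = (7103/148)**2 = 50452609/21904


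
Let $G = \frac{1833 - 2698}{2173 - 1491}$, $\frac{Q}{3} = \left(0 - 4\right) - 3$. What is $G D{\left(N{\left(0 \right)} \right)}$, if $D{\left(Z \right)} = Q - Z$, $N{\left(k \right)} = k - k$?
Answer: $\frac{18165}{682} \approx 26.635$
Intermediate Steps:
$Q = -21$ ($Q = 3 \left(\left(0 - 4\right) - 3\right) = 3 \left(-4 - 3\right) = 3 \left(-7\right) = -21$)
$N{\left(k \right)} = 0$
$D{\left(Z \right)} = -21 - Z$
$G = - \frac{865}{682}$ ($G = - \frac{865}{2173 - 1491} = - \frac{865}{682} \approx -1.2683$)
$G D{\left(N{\left(0 \right)} \right)} = - \frac{865 \left(-21 - 0\right)}{682} = - \frac{865 \left(-21 + 0\right)}{682} = \left(- \frac{865}{682}\right) \left(-21\right) = \frac{18165}{682}$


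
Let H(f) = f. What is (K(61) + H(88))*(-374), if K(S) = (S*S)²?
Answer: -5178377446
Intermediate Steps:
K(S) = S⁴ (K(S) = (S²)² = S⁴)
(K(61) + H(88))*(-374) = (61⁴ + 88)*(-374) = (13845841 + 88)*(-374) = 13845929*(-374) = -5178377446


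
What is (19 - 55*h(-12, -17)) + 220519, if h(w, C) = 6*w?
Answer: 224498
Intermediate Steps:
(19 - 55*h(-12, -17)) + 220519 = (19 - 330*(-12)) + 220519 = (19 - 55*(-72)) + 220519 = (19 + 3960) + 220519 = 3979 + 220519 = 224498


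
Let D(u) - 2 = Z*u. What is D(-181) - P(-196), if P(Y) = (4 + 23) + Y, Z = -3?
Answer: 714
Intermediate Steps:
D(u) = 2 - 3*u
P(Y) = 27 + Y
D(-181) - P(-196) = (2 - 3*(-181)) - (27 - 196) = (2 + 543) - 1*(-169) = 545 + 169 = 714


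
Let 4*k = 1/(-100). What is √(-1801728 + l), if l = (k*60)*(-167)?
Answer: I*√180170295/10 ≈ 1342.3*I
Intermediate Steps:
k = -1/400 (k = (¼)/(-100) = (¼)*(-1/100) = -1/400 ≈ -0.0025000)
l = 501/20 (l = -1/400*60*(-167) = -3/20*(-167) = 501/20 ≈ 25.050)
√(-1801728 + l) = √(-1801728 + 501/20) = √(-36034059/20) = I*√180170295/10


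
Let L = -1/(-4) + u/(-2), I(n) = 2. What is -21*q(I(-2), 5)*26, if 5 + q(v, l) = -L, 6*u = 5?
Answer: 2639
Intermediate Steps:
u = ⅚ (u = (⅙)*5 = ⅚ ≈ 0.83333)
L = -⅙ (L = -1/(-4) + (⅚)/(-2) = -1*(-¼) + (⅚)*(-½) = ¼ - 5/12 = -⅙ ≈ -0.16667)
q(v, l) = -29/6 (q(v, l) = -5 - 1*(-⅙) = -5 + ⅙ = -29/6)
-21*q(I(-2), 5)*26 = -21*(-29/6)*26 = (203/2)*26 = 2639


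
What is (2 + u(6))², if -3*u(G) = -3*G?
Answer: 64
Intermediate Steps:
u(G) = G (u(G) = -(-1)*G = G)
(2 + u(6))² = (2 + 6)² = 8² = 64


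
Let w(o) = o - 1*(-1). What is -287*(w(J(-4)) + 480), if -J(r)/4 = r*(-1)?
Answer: -133455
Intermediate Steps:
J(r) = 4*r (J(r) = -4*r*(-1) = -(-4)*r = 4*r)
w(o) = 1 + o (w(o) = o + 1 = 1 + o)
-287*(w(J(-4)) + 480) = -287*((1 + 4*(-4)) + 480) = -287*((1 - 16) + 480) = -287*(-15 + 480) = -287*465 = -133455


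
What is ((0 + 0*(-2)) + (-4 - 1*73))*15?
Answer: -1155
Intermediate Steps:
((0 + 0*(-2)) + (-4 - 1*73))*15 = ((0 + 0) + (-4 - 73))*15 = (0 - 77)*15 = -77*15 = -1155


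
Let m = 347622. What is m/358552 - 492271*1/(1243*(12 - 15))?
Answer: 88900517015/668520204 ≈ 132.98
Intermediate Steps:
m/358552 - 492271*1/(1243*(12 - 15)) = 347622/358552 - 492271*1/(1243*(12 - 15)) = 347622*(1/358552) - 492271/((-(-1243)*(-3))) = 173811/179276 - 492271/((-113*33)) = 173811/179276 - 492271/(-3729) = 173811/179276 - 492271*(-1/3729) = 173811/179276 + 492271/3729 = 88900517015/668520204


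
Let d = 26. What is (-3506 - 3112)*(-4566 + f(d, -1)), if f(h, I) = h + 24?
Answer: 29886888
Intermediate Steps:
f(h, I) = 24 + h
(-3506 - 3112)*(-4566 + f(d, -1)) = (-3506 - 3112)*(-4566 + (24 + 26)) = -6618*(-4566 + 50) = -6618*(-4516) = 29886888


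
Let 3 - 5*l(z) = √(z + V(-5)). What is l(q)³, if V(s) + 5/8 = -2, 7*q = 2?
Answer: (84 - I*√1834)³/2744000 ≈ 0.047571 - 0.30174*I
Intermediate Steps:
q = 2/7 (q = (⅐)*2 = 2/7 ≈ 0.28571)
V(s) = -21/8 (V(s) = -5/8 - 2 = -21/8)
l(z) = ⅗ - √(-21/8 + z)/5 (l(z) = ⅗ - √(z - 21/8)/5 = ⅗ - √(-21/8 + z)/5)
l(q)³ = (⅗ - √(-42 + 16*(2/7))/20)³ = (⅗ - √(-42 + 32/7)/20)³ = (⅗ - I*√1834/140)³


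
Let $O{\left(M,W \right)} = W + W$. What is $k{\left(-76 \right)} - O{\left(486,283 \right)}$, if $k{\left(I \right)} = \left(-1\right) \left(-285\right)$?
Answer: $-281$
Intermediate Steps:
$O{\left(M,W \right)} = 2 W$
$k{\left(I \right)} = 285$
$k{\left(-76 \right)} - O{\left(486,283 \right)} = 285 - 2 \cdot 283 = 285 - 566 = -281$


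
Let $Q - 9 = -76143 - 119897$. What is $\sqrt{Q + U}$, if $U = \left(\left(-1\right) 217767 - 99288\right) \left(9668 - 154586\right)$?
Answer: $\sqrt{45946780459} \approx 2.1435 \cdot 10^{5}$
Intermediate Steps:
$U = 45946976490$ ($U = \left(-217767 - 99288\right) \left(-144918\right) = \left(-317055\right) \left(-144918\right) = 45946976490$)
$Q = -196031$ ($Q = 9 - 196040 = -196031$)
$\sqrt{Q + U} = \sqrt{-196031 + 45946976490} = \sqrt{45946780459}$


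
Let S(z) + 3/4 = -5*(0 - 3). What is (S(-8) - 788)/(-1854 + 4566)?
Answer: -3095/10848 ≈ -0.28531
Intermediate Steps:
S(z) = 57/4 (S(z) = -3/4 - 5*(0 - 3) = -3/4 - 5*(-3) = -3/4 + 15 = 57/4)
(S(-8) - 788)/(-1854 + 4566) = (57/4 - 788)/(-1854 + 4566) = -3095/4/2712 = -3095/4*1/2712 = -3095/10848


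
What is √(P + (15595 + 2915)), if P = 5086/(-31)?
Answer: 2*√4407611/31 ≈ 135.45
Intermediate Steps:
P = -5086/31 (P = 5086*(-1/31) = -5086/31 ≈ -164.06)
√(P + (15595 + 2915)) = √(-5086/31 + (15595 + 2915)) = √(-5086/31 + 18510) = √(568724/31) = 2*√4407611/31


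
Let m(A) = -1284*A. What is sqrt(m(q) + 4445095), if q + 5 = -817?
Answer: sqrt(5500543) ≈ 2345.3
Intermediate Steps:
q = -822 (q = -5 - 817 = -822)
sqrt(m(q) + 4445095) = sqrt(-1284*(-822) + 4445095) = sqrt(1055448 + 4445095) = sqrt(5500543)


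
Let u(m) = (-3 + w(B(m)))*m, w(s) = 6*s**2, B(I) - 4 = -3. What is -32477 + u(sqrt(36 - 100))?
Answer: -32477 + 24*I ≈ -32477.0 + 24.0*I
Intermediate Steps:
B(I) = 1 (B(I) = 4 - 3 = 1)
u(m) = 3*m (u(m) = (-3 + 6*1**2)*m = (-3 + 6*1)*m = (-3 + 6)*m = 3*m)
-32477 + u(sqrt(36 - 100)) = -32477 + 3*sqrt(36 - 100) = -32477 + 3*sqrt(-64) = -32477 + 3*(8*I) = -32477 + 24*I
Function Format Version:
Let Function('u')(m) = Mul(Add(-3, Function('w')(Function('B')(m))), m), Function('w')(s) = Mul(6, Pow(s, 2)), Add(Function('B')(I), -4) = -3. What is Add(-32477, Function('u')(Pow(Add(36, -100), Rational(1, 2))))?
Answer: Add(-32477, Mul(24, I)) ≈ Add(-32477., Mul(24.000, I))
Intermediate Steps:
Function('B')(I) = 1 (Function('B')(I) = Add(4, -3) = 1)
Function('u')(m) = Mul(3, m) (Function('u')(m) = Mul(Add(-3, Mul(6, Pow(1, 2))), m) = Mul(Add(-3, Mul(6, 1)), m) = Mul(Add(-3, 6), m) = Mul(3, m))
Add(-32477, Function('u')(Pow(Add(36, -100), Rational(1, 2)))) = Add(-32477, Mul(3, Pow(Add(36, -100), Rational(1, 2)))) = Add(-32477, Mul(3, Pow(-64, Rational(1, 2)))) = Add(-32477, Mul(3, Mul(8, I))) = Add(-32477, Mul(24, I))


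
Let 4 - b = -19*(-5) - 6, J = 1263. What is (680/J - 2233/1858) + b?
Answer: -201022429/2346654 ≈ -85.663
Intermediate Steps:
b = -85 (b = 4 - (-19*(-5) - 6) = 4 - (95 - 6) = 4 - 1*89 = 4 - 89 = -85)
(680/J - 2233/1858) + b = (680/1263 - 2233/1858) - 85 = -1556839/2346654 - 85 = -201022429/2346654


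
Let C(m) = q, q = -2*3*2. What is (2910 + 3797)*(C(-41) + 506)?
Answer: 3313258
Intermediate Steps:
q = -12 (q = -6*2 = -12)
C(m) = -12
(2910 + 3797)*(C(-41) + 506) = (2910 + 3797)*(-12 + 506) = 6707*494 = 3313258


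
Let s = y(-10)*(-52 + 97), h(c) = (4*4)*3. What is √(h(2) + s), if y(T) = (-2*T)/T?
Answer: I*√42 ≈ 6.4807*I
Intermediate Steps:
h(c) = 48 (h(c) = 16*3 = 48)
y(T) = -2
s = -90 (s = -2*(-52 + 97) = -2*45 = -90)
√(h(2) + s) = √(48 - 90) = √(-42) = I*√42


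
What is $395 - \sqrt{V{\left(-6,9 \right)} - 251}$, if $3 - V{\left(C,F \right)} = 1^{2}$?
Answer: $395 - i \sqrt{249} \approx 395.0 - 15.78 i$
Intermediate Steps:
$V{\left(C,F \right)} = 2$ ($V{\left(C,F \right)} = 3 - 1^{2} = 3 - 1 = 2$)
$395 - \sqrt{V{\left(-6,9 \right)} - 251} = 395 - \sqrt{2 - 251} = 395 - \sqrt{-249} = 395 - i \sqrt{249}$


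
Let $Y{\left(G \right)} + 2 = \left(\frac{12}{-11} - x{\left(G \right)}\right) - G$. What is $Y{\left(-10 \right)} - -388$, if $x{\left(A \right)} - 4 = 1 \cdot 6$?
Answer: $\frac{4234}{11} \approx 384.91$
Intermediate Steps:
$x{\left(A \right)} = 10$ ($x{\left(A \right)} = 4 + 1 \cdot 6 = 4 + 6 = 10$)
$Y{\left(G \right)} = - \frac{144}{11} - G$ ($Y{\left(G \right)} = -2 - \left(10 + \frac{12}{11} + G\right) = -2 - \left(\frac{122}{11} + G\right) = - \frac{144}{11} - G$)
$Y{\left(-10 \right)} - -388 = \left(- \frac{144}{11} - -10\right) - -388 = \left(- \frac{144}{11} + 10\right) + 388 = - \frac{34}{11} + 388 = \frac{4234}{11}$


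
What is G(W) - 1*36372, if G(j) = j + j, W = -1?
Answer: -36374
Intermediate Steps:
G(j) = 2*j
G(W) - 1*36372 = 2*(-1) - 1*36372 = -2 - 36372 = -36374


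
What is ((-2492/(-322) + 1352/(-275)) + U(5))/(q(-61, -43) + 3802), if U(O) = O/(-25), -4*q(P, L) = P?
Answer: 66356/96576425 ≈ 0.00068708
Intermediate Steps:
q(P, L) = -P/4
U(O) = -O/25 (U(O) = O*(-1/25) = -O/25)
((-2492/(-322) + 1352/(-275)) + U(5))/(q(-61, -43) + 3802) = ((-2492/(-322) + 1352/(-275)) - 1/25*5)/(-¼*(-61) + 3802) = ((-2492*(-1/322) + 1352*(-1/275)) - ⅕)/(61/4 + 3802) = ((178/23 - 1352/275) - ⅕)/(15269/4) = (17854/6325 - ⅕)*(4/15269) = (16589/6325)*(4/15269) = 66356/96576425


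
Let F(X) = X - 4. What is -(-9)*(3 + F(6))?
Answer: 45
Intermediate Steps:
F(X) = -4 + X
-(-9)*(3 + F(6)) = -(-9)*(3 + (-4 + 6)) = -(-9)*(3 + 2) = -(-9)*5 = -1*(-45) = 45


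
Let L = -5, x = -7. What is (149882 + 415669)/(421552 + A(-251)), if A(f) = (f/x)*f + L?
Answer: 3958857/2887828 ≈ 1.3709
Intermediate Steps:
A(f) = -5 - f²/7 (A(f) = (f/(-7))*f - 5 = (f*(-⅐))*f - 5 = (-f/7)*f - 5 = -f²/7 - 5 = -5 - f²/7)
(149882 + 415669)/(421552 + A(-251)) = (149882 + 415669)/(421552 + (-5 - ⅐*(-251)²)) = 565551/(421552 + (-5 - ⅐*63001)) = 565551/(421552 + (-5 - 63001/7)) = 565551/(421552 - 63036/7) = 565551/(2887828/7) = 565551*(7/2887828) = 3958857/2887828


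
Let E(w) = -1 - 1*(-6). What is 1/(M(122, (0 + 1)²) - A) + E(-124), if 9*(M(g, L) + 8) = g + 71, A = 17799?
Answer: 800341/160070 ≈ 4.9999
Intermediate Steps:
E(w) = 5 (E(w) = -1 + 6 = 5)
M(g, L) = -⅑ + g/9 (M(g, L) = -8 + (g + 71)/9 = -8 + (71 + g)/9 = -8 + (71/9 + g/9) = -⅑ + g/9)
1/(M(122, (0 + 1)²) - A) + E(-124) = 1/((-⅑ + (⅑)*122) - 1*17799) + 5 = 1/((-⅑ + 122/9) - 17799) + 5 = 1/(121/9 - 17799) + 5 = 1/(-160070/9) + 5 = -9/160070 + 5 = 800341/160070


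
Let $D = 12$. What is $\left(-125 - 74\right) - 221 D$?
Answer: $-2851$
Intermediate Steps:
$\left(-125 - 74\right) - 221 D = \left(-125 - 74\right) - 2652 = -199 - 2652 = -2851$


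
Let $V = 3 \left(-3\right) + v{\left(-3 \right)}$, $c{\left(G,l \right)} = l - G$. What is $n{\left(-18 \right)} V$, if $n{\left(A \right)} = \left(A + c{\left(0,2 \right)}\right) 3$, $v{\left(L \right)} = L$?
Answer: $576$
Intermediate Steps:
$n{\left(A \right)} = 6 + 3 A$ ($n{\left(A \right)} = \left(A + \left(2 - 0\right)\right) 3 = \left(A + \left(2 + 0\right)\right) 3 = \left(A + 2\right) 3 = \left(2 + A\right) 3 = 6 + 3 A$)
$V = -12$ ($V = 3 \left(-3\right) - 3 = -9 - 3 = -12$)
$n{\left(-18 \right)} V = \left(6 + 3 \left(-18\right)\right) \left(-12\right) = \left(6 - 54\right) \left(-12\right) = \left(-48\right) \left(-12\right) = 576$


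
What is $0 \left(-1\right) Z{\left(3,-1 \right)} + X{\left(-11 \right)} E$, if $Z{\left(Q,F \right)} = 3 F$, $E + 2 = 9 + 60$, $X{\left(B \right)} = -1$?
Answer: $-67$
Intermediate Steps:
$E = 67$ ($E = -2 + \left(9 + 60\right) = -2 + 69 = 67$)
$0 \left(-1\right) Z{\left(3,-1 \right)} + X{\left(-11 \right)} E = 0 \left(-1\right) 3 \left(-1\right) - 67 = 0 \left(-3\right) - 67 = 0 - 67 = -67$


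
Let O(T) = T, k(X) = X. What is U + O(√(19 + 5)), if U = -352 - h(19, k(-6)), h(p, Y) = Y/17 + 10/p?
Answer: -113752/323 + 2*√6 ≈ -347.27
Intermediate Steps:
h(p, Y) = 10/p + Y/17 (h(p, Y) = Y*(1/17) + 10/p = Y/17 + 10/p = 10/p + Y/17)
U = -113752/323 (U = -352 - (10/19 + (1/17)*(-6)) = -352 - (10*(1/19) - 6/17) = -352 - (10/19 - 6/17) = -352 - 1*56/323 = -352 - 56/323 = -113752/323 ≈ -352.17)
U + O(√(19 + 5)) = -113752/323 + √(19 + 5) = -113752/323 + √24 = -113752/323 + 2*√6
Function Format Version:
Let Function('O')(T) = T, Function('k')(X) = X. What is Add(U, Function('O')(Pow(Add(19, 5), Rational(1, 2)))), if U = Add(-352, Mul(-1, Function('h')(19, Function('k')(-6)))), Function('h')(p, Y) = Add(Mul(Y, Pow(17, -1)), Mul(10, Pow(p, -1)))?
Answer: Add(Rational(-113752, 323), Mul(2, Pow(6, Rational(1, 2)))) ≈ -347.27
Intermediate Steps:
Function('h')(p, Y) = Add(Mul(10, Pow(p, -1)), Mul(Rational(1, 17), Y)) (Function('h')(p, Y) = Add(Mul(Y, Rational(1, 17)), Mul(10, Pow(p, -1))) = Add(Mul(Rational(1, 17), Y), Mul(10, Pow(p, -1))) = Add(Mul(10, Pow(p, -1)), Mul(Rational(1, 17), Y)))
U = Rational(-113752, 323) (U = Add(-352, Mul(-1, Add(Mul(10, Pow(19, -1)), Mul(Rational(1, 17), -6)))) = Add(-352, Mul(-1, Add(Mul(10, Rational(1, 19)), Rational(-6, 17)))) = Add(-352, Mul(-1, Add(Rational(10, 19), Rational(-6, 17)))) = Add(-352, Mul(-1, Rational(56, 323))) = Add(-352, Rational(-56, 323)) = Rational(-113752, 323) ≈ -352.17)
Add(U, Function('O')(Pow(Add(19, 5), Rational(1, 2)))) = Add(Rational(-113752, 323), Pow(Add(19, 5), Rational(1, 2))) = Add(Rational(-113752, 323), Pow(24, Rational(1, 2))) = Add(Rational(-113752, 323), Mul(2, Pow(6, Rational(1, 2))))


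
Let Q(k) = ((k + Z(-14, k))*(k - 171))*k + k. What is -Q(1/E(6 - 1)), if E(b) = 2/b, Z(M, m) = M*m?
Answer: -109545/8 ≈ -13693.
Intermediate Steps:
Q(k) = k - 13*k**2*(-171 + k) (Q(k) = ((k - 14*k)*(k - 171))*k + k = ((-13*k)*(-171 + k))*k + k = (-13*k*(-171 + k))*k + k = -13*k**2*(-171 + k) + k = k - 13*k**2*(-171 + k))
-Q(1/E(6 - 1)) = -(1 - 13*(6 - 1)**2/4 + 2223/((2/(6 - 1))))/(2/(6 - 1)) = -(1 - 13*(1/(2/5))**2 + 2223/((2/5)))/(2/5) = -(1 - 13*(1/(2*(1/5)))**2 + 2223/((2*(1/5))))/(2*(1/5)) = -(1 - 13*(1/(2/5))**2 + 2223/(2/5))/2/5 = -5*(1 - 13*(5/2)**2 + 2223*(5/2))/2 = -5*(1 - 13*25/4 + 11115/2)/2 = -5*(1 - 325/4 + 11115/2)/2 = -5*21909/(2*4) = -1*109545/8 = -109545/8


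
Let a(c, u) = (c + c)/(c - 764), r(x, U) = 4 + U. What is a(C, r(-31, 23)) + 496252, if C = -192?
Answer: 118604324/239 ≈ 4.9625e+5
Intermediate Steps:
a(c, u) = 2*c/(-764 + c) (a(c, u) = (2*c)/(-764 + c) = 2*c/(-764 + c))
a(C, r(-31, 23)) + 496252 = 2*(-192)/(-764 - 192) + 496252 = 2*(-192)/(-956) + 496252 = 2*(-192)*(-1/956) + 496252 = 96/239 + 496252 = 118604324/239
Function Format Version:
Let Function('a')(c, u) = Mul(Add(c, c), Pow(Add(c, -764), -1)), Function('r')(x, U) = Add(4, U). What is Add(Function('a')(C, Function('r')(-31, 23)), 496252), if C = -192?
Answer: Rational(118604324, 239) ≈ 4.9625e+5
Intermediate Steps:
Function('a')(c, u) = Mul(2, c, Pow(Add(-764, c), -1)) (Function('a')(c, u) = Mul(Mul(2, c), Pow(Add(-764, c), -1)) = Mul(2, c, Pow(Add(-764, c), -1)))
Add(Function('a')(C, Function('r')(-31, 23)), 496252) = Add(Mul(2, -192, Pow(Add(-764, -192), -1)), 496252) = Add(Mul(2, -192, Pow(-956, -1)), 496252) = Add(Mul(2, -192, Rational(-1, 956)), 496252) = Add(Rational(96, 239), 496252) = Rational(118604324, 239)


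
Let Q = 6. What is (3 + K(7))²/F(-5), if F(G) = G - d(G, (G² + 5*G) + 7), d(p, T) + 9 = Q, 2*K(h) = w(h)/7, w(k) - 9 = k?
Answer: -841/98 ≈ -8.5816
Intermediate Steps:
w(k) = 9 + k
K(h) = 9/14 + h/14 (K(h) = ((9 + h)/7)/2 = ((9 + h)*(⅐))/2 = (9/7 + h/7)/2 = 9/14 + h/14)
d(p, T) = -3 (d(p, T) = -9 + 6 = -3)
F(G) = 3 + G (F(G) = G - 1*(-3) = G + 3 = 3 + G)
(3 + K(7))²/F(-5) = (3 + (9/14 + (1/14)*7))²/(3 - 5) = (3 + (9/14 + ½))²/(-2) = (3 + 8/7)²*(-½) = (29/7)²*(-½) = (841/49)*(-½) = -841/98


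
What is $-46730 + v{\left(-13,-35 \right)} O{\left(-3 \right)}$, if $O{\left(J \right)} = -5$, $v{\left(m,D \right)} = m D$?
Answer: $-49005$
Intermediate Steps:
$v{\left(m,D \right)} = D m$
$-46730 + v{\left(-13,-35 \right)} O{\left(-3 \right)} = -46730 + \left(-35\right) \left(-13\right) \left(-5\right) = -46730 + 455 \left(-5\right) = -46730 - 2275 = -49005$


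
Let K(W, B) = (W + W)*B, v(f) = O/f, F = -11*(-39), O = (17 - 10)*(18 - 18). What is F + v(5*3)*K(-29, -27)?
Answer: 429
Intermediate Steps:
O = 0 (O = 7*0 = 0)
F = 429
v(f) = 0 (v(f) = 0/f = 0)
K(W, B) = 2*B*W (K(W, B) = (2*W)*B = 2*B*W)
F + v(5*3)*K(-29, -27) = 429 + 0*(2*(-27)*(-29)) = 429 + 0*1566 = 429 + 0 = 429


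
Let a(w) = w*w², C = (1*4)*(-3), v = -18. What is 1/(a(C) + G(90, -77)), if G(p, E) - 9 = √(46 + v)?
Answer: -1719/2954933 - 2*√7/2954933 ≈ -0.00058353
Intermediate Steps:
C = -12 (C = 4*(-3) = -12)
G(p, E) = 9 + 2*√7 (G(p, E) = 9 + √(46 - 18) = 9 + √28 = 9 + 2*√7)
a(w) = w³
1/(a(C) + G(90, -77)) = 1/((-12)³ + (9 + 2*√7)) = 1/(-1728 + (9 + 2*√7)) = 1/(-1719 + 2*√7)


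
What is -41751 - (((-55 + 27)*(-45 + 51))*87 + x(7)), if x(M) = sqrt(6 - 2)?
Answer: -27137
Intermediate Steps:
x(M) = 2 (x(M) = sqrt(4) = 2)
-41751 - (((-55 + 27)*(-45 + 51))*87 + x(7)) = -41751 - (((-55 + 27)*(-45 + 51))*87 + 2) = -41751 - (-28*6*87 + 2) = -41751 - (-168*87 + 2) = -41751 - (-14616 + 2) = -41751 - 1*(-14614) = -41751 + 14614 = -27137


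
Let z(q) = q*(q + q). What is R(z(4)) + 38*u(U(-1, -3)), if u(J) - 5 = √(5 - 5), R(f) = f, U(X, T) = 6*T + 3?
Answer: 222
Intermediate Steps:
z(q) = 2*q² (z(q) = q*(2*q) = 2*q²)
U(X, T) = 3 + 6*T
u(J) = 5 (u(J) = 5 + √(5 - 5) = 5 + √0 = 5 + 0 = 5)
R(z(4)) + 38*u(U(-1, -3)) = 2*4² + 38*5 = 2*16 + 190 = 32 + 190 = 222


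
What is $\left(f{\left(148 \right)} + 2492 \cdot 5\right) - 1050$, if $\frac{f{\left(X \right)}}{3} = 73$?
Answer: $11629$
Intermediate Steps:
$f{\left(X \right)} = 219$ ($f{\left(X \right)} = 3 \cdot 73 = 219$)
$\left(f{\left(148 \right)} + 2492 \cdot 5\right) - 1050 = \left(219 + 2492 \cdot 5\right) - 1050 = \left(219 + 12460\right) - 1050 = 12679 - 1050 = 11629$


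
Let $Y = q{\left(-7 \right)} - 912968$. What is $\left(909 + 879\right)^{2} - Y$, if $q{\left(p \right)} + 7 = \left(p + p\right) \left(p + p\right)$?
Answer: $4109723$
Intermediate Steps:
$q{\left(p \right)} = -7 + 4 p^{2}$ ($q{\left(p \right)} = -7 + \left(p + p\right) \left(p + p\right) = -7 + 2 p 2 p = -7 + 4 p^{2}$)
$Y = -912779$ ($Y = \left(-7 + 4 \left(-7\right)^{2}\right) - 912968 = \left(-7 + 4 \cdot 49\right) - 912968 = \left(-7 + 196\right) - 912968 = 189 - 912968 = -912779$)
$\left(909 + 879\right)^{2} - Y = \left(909 + 879\right)^{2} - -912779 = 1788^{2} + 912779 = 3196944 + 912779 = 4109723$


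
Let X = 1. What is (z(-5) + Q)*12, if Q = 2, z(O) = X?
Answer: 36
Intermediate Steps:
z(O) = 1
(z(-5) + Q)*12 = (1 + 2)*12 = 3*12 = 36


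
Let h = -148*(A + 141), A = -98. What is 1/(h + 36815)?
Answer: 1/30451 ≈ 3.2840e-5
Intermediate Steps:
h = -6364 (h = -148*(-98 + 141) = -148*43 = -6364)
1/(h + 36815) = 1/(-6364 + 36815) = 1/30451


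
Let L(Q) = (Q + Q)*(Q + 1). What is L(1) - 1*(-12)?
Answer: 16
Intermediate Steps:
L(Q) = 2*Q*(1 + Q) (L(Q) = (2*Q)*(1 + Q) = 2*Q*(1 + Q))
L(1) - 1*(-12) = 2*1*(1 + 1) - 1*(-12) = 2*1*2 + 12 = 4 + 12 = 16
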